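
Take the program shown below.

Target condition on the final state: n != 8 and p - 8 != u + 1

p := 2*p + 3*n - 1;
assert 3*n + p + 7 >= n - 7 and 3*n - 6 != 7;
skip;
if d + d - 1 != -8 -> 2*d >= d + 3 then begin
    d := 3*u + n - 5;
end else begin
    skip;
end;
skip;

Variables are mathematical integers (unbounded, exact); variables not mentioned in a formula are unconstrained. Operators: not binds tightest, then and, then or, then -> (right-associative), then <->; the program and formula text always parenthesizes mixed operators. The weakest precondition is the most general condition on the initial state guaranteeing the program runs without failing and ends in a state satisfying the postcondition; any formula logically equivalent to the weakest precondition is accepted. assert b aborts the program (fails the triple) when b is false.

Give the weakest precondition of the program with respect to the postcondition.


Working backward. After the program, the postcondition n != 8 and p - 8 != u + 1 must hold; in canonical form it is n != 8 and p != u + 9.
Before skip: n != 8 and p != u + 9
Then branch requires n != 8 and p != u + 9; else branch requires n != 8 and p != u + 9.
Before the if: ((2*d != -7 -> d >= 3) -> (n != 8 and p != u + 9)) and ((not (2*d != -7 -> d >= 3)) -> (n != 8 and p != u + 9))
Before skip: ((2*d != -7 -> d >= 3) -> (n != 8 and p != u + 9)) and ((not (2*d != -7 -> d >= 3)) -> (n != 8 and p != u + 9))
Before assert 3*n + p + 7 >= n - 7 and 3*n - 6 != 7: 2*n + p >= -14 and 3*n != 13 and ((2*d != -7 -> d >= 3) -> (n != 8 and p != u + 9)) and ((not (2*d != -7 -> d >= 3)) -> (n != 8 and p != u + 9))
Before p := 2*p + 3*n - 1: 5*n + 2*p >= -13 and 3*n != 13 and ((2*d != -7 -> d >= 3) -> (n != 8 and 3*n + 2*p != u + 10)) and ((not (2*d != -7 -> d >= 3)) -> (n != 8 and 3*n + 2*p != u + 10))
Answer: WP = 5*n + 2*p >= -13 and 3*n != 13 and ((2*d != -7 -> d >= 3) -> (n != 8 and 3*n + 2*p != u + 10)) and ((not (2*d != -7 -> d >= 3)) -> (n != 8 and 3*n + 2*p != u + 10))


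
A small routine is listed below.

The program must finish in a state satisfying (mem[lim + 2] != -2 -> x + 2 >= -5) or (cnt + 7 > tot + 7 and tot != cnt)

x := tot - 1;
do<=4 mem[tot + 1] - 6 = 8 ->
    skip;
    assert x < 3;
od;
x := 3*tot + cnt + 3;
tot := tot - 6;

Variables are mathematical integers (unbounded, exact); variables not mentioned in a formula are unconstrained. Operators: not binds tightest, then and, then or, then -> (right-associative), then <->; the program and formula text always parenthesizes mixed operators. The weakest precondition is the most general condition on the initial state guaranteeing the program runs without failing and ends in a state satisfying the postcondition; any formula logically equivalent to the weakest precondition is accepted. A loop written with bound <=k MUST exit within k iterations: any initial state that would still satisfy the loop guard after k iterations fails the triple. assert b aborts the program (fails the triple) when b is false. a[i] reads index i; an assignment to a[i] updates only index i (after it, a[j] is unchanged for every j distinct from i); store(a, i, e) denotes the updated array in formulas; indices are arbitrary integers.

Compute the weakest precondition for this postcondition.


Working backward. After the program, the postcondition (mem[lim + 2] != -2 -> x + 2 >= -5) or (cnt + 7 > tot + 7 and tot != cnt) must hold; in canonical form it is (mem[lim + 2] != -2 -> x >= -7) or (cnt > tot and tot != cnt).
Before tot := tot - 6: (mem[lim + 2] != -2 -> x >= -7) or (cnt > tot - 6 and tot != cnt + 6)
Before x := 3*tot + cnt + 3: (mem[lim + 2] != -2 -> cnt + 3*tot >= -10) or (cnt > tot - 6 and tot != cnt + 6)
Before the loop (bound <=4), unroll the exhaustion recursion (WP_0 = exit-now case; WP_j = one more guarded iteration, up to j = 4):
  WP_0: (not (mem[tot + 1] = 14)) and ((mem[lim + 2] != -2 -> cnt + 3*tot >= -10) or (cnt > tot - 6 and tot != cnt + 6))
  WP_1: (mem[tot + 1] = 14 -> (x < 3 and (not (mem[tot + 1] = 14)) and ((mem[lim + 2] != -2 -> cnt + 3*tot >= -10) or (cnt > tot - 6 and tot != cnt + 6)))) and ((not (mem[tot + 1] = 14)) -> ((mem[lim + 2] != -2 -> cnt + 3*tot >= -10) or (cnt > tot - 6 and tot != cnt + 6)))
  WP_2: (mem[tot + 1] = 14 -> (x < 3 and (mem[tot + 1] = 14 -> (x < 3 and (not (mem[tot + 1] = 14)) and ((mem[lim + 2] != -2 -> cnt + 3*tot >= -10) or (cnt > tot - 6 and tot != cnt + 6)))) and ((not (mem[tot + 1] = 14)) -> ((mem[lim + 2] != -2 -> cnt + 3*tot >= -10) or (cnt > tot - 6 and tot != cnt + 6))))) and ((not (mem[tot + 1] = 14)) -> ((mem[lim + 2] != -2 -> cnt + 3*tot >= -10) or (cnt > tot - 6 and tot != cnt + 6)))
  WP_3: (mem[tot + 1] = 14 -> (x < 3 and (mem[tot + 1] = 14 -> (x < 3 and (mem[tot + 1] = 14 -> (x < 3 and (not (mem[tot + 1] = 14)) and ((mem[lim + 2] != -2 -> cnt + 3*tot >= -10) or (cnt > tot - 6 and tot != cnt + 6)))) and ((not (mem[tot + 1] = 14)) -> ((mem[lim + 2] != -2 -> cnt + 3*tot >= -10) or (cnt > tot - 6 and tot != cnt + 6))))) and ((not (mem[tot + 1] = 14)) -> ((mem[lim + 2] != -2 -> cnt + 3*tot >= -10) or (cnt > tot - 6 and tot != cnt + 6))))) and ((not (mem[tot + 1] = 14)) -> ((mem[lim + 2] != -2 -> cnt + 3*tot >= -10) or (cnt > tot - 6 and tot != cnt + 6)))
  WP_4: (mem[tot + 1] = 14 -> (x < 3 and (mem[tot + 1] = 14 -> (x < 3 and (mem[tot + 1] = 14 -> (x < 3 and (mem[tot + 1] = 14 -> (x < 3 and (not (mem[tot + 1] = 14)) and ((mem[lim + 2] != -2 -> cnt + 3*tot >= -10) or (cnt > tot - 6 and tot != cnt + 6)))) and ((not (mem[tot + 1] = 14)) -> ((mem[lim + 2] != -2 -> cnt + 3*tot >= -10) or (cnt > tot - 6 and tot != cnt + 6))))) and ((not (mem[tot + 1] = 14)) -> ((mem[lim + 2] != -2 -> cnt + 3*tot >= -10) or (cnt > tot - 6 and tot != cnt + 6))))) and ((not (mem[tot + 1] = 14)) -> ((mem[lim + 2] != -2 -> cnt + 3*tot >= -10) or (cnt > tot - 6 and tot != cnt + 6))))) and ((not (mem[tot + 1] = 14)) -> ((mem[lim + 2] != -2 -> cnt + 3*tot >= -10) or (cnt > tot - 6 and tot != cnt + 6)))
So before the loop: (mem[tot + 1] = 14 -> (x < 3 and (mem[tot + 1] = 14 -> (x < 3 and (mem[tot + 1] = 14 -> (x < 3 and (mem[tot + 1] = 14 -> (x < 3 and (not (mem[tot + 1] = 14)) and ((mem[lim + 2] != -2 -> cnt + 3*tot >= -10) or (cnt > tot - 6 and tot != cnt + 6)))) and ((not (mem[tot + 1] = 14)) -> ((mem[lim + 2] != -2 -> cnt + 3*tot >= -10) or (cnt > tot - 6 and tot != cnt + 6))))) and ((not (mem[tot + 1] = 14)) -> ((mem[lim + 2] != -2 -> cnt + 3*tot >= -10) or (cnt > tot - 6 and tot != cnt + 6))))) and ((not (mem[tot + 1] = 14)) -> ((mem[lim + 2] != -2 -> cnt + 3*tot >= -10) or (cnt > tot - 6 and tot != cnt + 6))))) and ((not (mem[tot + 1] = 14)) -> ((mem[lim + 2] != -2 -> cnt + 3*tot >= -10) or (cnt > tot - 6 and tot != cnt + 6)))
Before x := tot - 1: (mem[tot + 1] = 14 -> (tot < 4 and (mem[tot + 1] = 14 -> (tot < 4 and (mem[tot + 1] = 14 -> (tot < 4 and (mem[tot + 1] = 14 -> (tot < 4 and (not (mem[tot + 1] = 14)) and ((mem[lim + 2] != -2 -> cnt + 3*tot >= -10) or (cnt > tot - 6 and tot != cnt + 6)))) and ((not (mem[tot + 1] = 14)) -> ((mem[lim + 2] != -2 -> cnt + 3*tot >= -10) or (cnt > tot - 6 and tot != cnt + 6))))) and ((not (mem[tot + 1] = 14)) -> ((mem[lim + 2] != -2 -> cnt + 3*tot >= -10) or (cnt > tot - 6 and tot != cnt + 6))))) and ((not (mem[tot + 1] = 14)) -> ((mem[lim + 2] != -2 -> cnt + 3*tot >= -10) or (cnt > tot - 6 and tot != cnt + 6))))) and ((not (mem[tot + 1] = 14)) -> ((mem[lim + 2] != -2 -> cnt + 3*tot >= -10) or (cnt > tot - 6 and tot != cnt + 6)))
Answer: WP = (mem[tot + 1] = 14 -> (tot < 4 and (mem[tot + 1] = 14 -> (tot < 4 and (mem[tot + 1] = 14 -> (tot < 4 and (mem[tot + 1] = 14 -> (tot < 4 and (not (mem[tot + 1] = 14)) and ((mem[lim + 2] != -2 -> cnt + 3*tot >= -10) or (cnt > tot - 6 and tot != cnt + 6)))) and ((not (mem[tot + 1] = 14)) -> ((mem[lim + 2] != -2 -> cnt + 3*tot >= -10) or (cnt > tot - 6 and tot != cnt + 6))))) and ((not (mem[tot + 1] = 14)) -> ((mem[lim + 2] != -2 -> cnt + 3*tot >= -10) or (cnt > tot - 6 and tot != cnt + 6))))) and ((not (mem[tot + 1] = 14)) -> ((mem[lim + 2] != -2 -> cnt + 3*tot >= -10) or (cnt > tot - 6 and tot != cnt + 6))))) and ((not (mem[tot + 1] = 14)) -> ((mem[lim + 2] != -2 -> cnt + 3*tot >= -10) or (cnt > tot - 6 and tot != cnt + 6)))


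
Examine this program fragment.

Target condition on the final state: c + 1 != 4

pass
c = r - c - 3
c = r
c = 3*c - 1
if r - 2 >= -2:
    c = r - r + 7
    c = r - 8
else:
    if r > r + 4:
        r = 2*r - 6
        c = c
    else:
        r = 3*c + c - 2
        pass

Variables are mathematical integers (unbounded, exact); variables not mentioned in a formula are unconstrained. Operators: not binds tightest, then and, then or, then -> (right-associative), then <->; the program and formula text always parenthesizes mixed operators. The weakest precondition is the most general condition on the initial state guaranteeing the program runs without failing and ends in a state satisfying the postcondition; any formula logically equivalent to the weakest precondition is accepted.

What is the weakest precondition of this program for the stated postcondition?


Working backward. After the program, the postcondition c + 1 != 4 must hold; in canonical form it is c != 3.
Then branch requires r != 11; else branch requires c != 3.
Before the if: (r >= 0 -> r != 11) and ((not (r >= 0)) -> c != 3)
Before c := 3*c - 1: (r >= 0 -> r != 11) and ((not (r >= 0)) -> 3*c != 4)
Before c := r: (r >= 0 -> r != 11) and ((not (r >= 0)) -> 3*r != 4)
Before c := r - c - 3: (r >= 0 -> r != 11) and ((not (r >= 0)) -> 3*r != 4)
Before skip: (r >= 0 -> r != 11) and ((not (r >= 0)) -> 3*r != 4)
Answer: WP = (r >= 0 -> r != 11) and ((not (r >= 0)) -> 3*r != 4)


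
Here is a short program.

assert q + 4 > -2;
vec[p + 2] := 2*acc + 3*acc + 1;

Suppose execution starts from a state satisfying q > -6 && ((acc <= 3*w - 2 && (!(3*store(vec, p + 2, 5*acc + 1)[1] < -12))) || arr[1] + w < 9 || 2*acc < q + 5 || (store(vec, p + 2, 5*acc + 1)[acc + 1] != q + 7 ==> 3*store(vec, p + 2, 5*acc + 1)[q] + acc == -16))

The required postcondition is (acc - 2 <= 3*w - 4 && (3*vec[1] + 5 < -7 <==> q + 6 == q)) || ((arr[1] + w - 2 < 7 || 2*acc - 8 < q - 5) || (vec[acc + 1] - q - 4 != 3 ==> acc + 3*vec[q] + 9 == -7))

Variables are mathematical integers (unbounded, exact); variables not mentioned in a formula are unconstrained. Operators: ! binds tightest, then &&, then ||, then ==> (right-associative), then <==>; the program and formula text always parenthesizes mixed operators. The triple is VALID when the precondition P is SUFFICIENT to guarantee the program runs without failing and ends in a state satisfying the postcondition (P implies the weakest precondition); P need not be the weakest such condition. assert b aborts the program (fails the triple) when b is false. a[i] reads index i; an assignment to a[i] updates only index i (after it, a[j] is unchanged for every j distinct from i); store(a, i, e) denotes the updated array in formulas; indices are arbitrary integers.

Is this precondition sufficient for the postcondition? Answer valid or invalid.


Working backward. After the program, the postcondition (acc - 2 <= 3*w - 4 && (3*vec[1] + 5 < -7 <==> q + 6 == q)) || ((arr[1] + w - 2 < 7 || 2*acc - 8 < q - 5) || (vec[acc + 1] - q - 4 != 3 ==> acc + 3*vec[q] + 9 == -7)) must hold; in canonical form it is (acc <= 3*w - 2 && (!(3*vec[1] < -12))) || arr[1] + w < 9 || 2*acc < q + 3 || (vec[acc + 1] != q + 7 ==> 3*vec[q] + acc == -16).
Before vec[p + 2] := 2*acc + 3*acc + 1: (acc <= 3*w - 2 && (!(3*store(vec, p + 2, 5*acc + 1)[1] < -12))) || arr[1] + w < 9 || 2*acc < q + 3 || (store(vec, p + 2, 5*acc + 1)[acc + 1] != q + 7 ==> 3*store(vec, p + 2, 5*acc + 1)[q] + acc == -16)
Before assert q + 4 > -2: q > -6 && ((acc <= 3*w - 2 && (!(3*store(vec, p + 2, 5*acc + 1)[1] < -12))) || arr[1] + w < 9 || 2*acc < q + 3 || (store(vec, p + 2, 5*acc + 1)[acc + 1] != q + 7 ==> 3*store(vec, p + 2, 5*acc + 1)[q] + acc == -16))
The weakest precondition is q > -6 && ((acc <= 3*w - 2 && (!(3*store(vec, p + 2, 5*acc + 1)[1] < -12))) || arr[1] + w < 9 || 2*acc < q + 3 || (store(vec, p + 2, 5*acc + 1)[acc + 1] != q + 7 ==> 3*store(vec, p + 2, 5*acc + 1)[q] + acc == -16)).
Check whether q > -6 && ((acc <= 3*w - 2 && (!(3*store(vec, p + 2, 5*acc + 1)[1] < -12))) || arr[1] + w < 9 || 2*acc < q + 5 || (store(vec, p + 2, 5*acc + 1)[acc + 1] != q + 7 ==> 3*store(vec, p + 2, 5*acc + 1)[q] + acc == -16)) implies it.
Countermodel: at the initial state acc = 5, arr = {[1] = 9, [6] = 9, [7] = 9, elsewhere 9}, p = 4, q = 7, vec = {[1] = -5, [6] = 10, [7] = -8, elsewhere 10}, w = 0, the precondition holds but the weakest precondition fails.
Answer: invalid


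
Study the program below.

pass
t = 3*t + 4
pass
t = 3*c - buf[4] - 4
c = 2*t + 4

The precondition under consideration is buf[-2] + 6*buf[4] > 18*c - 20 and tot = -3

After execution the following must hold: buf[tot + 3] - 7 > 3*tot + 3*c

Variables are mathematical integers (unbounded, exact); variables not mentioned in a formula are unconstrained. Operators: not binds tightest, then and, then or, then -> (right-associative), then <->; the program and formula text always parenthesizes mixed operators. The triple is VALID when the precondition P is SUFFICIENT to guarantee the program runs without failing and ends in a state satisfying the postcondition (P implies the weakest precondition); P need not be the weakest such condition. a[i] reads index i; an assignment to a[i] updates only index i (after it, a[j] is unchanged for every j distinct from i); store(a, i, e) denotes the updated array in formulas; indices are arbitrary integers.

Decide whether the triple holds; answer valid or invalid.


Working backward. After the program, the postcondition buf[tot + 3] - 7 > 3*tot + 3*c must hold; in canonical form it is buf[tot + 3] > 3*c + 3*tot + 7.
Before c := 2*t + 4: buf[tot + 3] > 6*t + 3*tot + 19
Before t := 3*c - buf[4] - 4: buf[tot + 3] + 6*buf[4] > 18*c + 3*tot - 5
Before skip: buf[tot + 3] + 6*buf[4] > 18*c + 3*tot - 5
Before t := 3*t + 4: buf[tot + 3] + 6*buf[4] > 18*c + 3*tot - 5
Before skip: buf[tot + 3] + 6*buf[4] > 18*c + 3*tot - 5
The weakest precondition is buf[tot + 3] + 6*buf[4] > 18*c + 3*tot - 5.
Check whether buf[-2] + 6*buf[4] > 18*c - 20 and tot = -3 implies it.
Countermodel: at the initial state buf = {[-2] = 17422, [0] = -91304, [4] = 15215, elsewhere 15215}, c = 0, tot = -3, the precondition holds but the weakest precondition fails.
Answer: invalid


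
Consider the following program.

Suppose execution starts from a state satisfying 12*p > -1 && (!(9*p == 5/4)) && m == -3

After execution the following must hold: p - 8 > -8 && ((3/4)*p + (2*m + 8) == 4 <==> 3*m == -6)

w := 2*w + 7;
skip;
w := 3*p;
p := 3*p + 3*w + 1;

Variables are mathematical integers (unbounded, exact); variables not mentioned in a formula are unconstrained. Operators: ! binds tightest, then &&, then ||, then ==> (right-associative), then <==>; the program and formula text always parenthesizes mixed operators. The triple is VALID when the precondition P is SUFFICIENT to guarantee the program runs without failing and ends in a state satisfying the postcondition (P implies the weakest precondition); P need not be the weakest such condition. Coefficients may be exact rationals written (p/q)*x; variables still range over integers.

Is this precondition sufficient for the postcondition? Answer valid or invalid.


Working backward. After the program, the postcondition p - 8 > -8 && ((3/4)*p + (2*m + 8) == 4 <==> 3*m == -6) must hold; in canonical form it is p > 0 && (2*m + (3/4)*p == -4 <==> 3*m == -6).
Before p := 3*p + 3*w + 1: 3*p + 3*w > -1 && (2*m + (9/4)*p + (9/4)*w == -19/4 <==> 3*m == -6)
Before w := 3*p: 12*p > -1 && (2*m + 9*p == -19/4 <==> 3*m == -6)
Before skip: 12*p > -1 && (2*m + 9*p == -19/4 <==> 3*m == -6)
Before w := 2*w + 7: 12*p > -1 && (2*m + 9*p == -19/4 <==> 3*m == -6)
The weakest precondition is 12*p > -1 && (2*m + 9*p == -19/4 <==> 3*m == -6).
Check whether 12*p > -1 && (!(9*p == 5/4)) && m == -3 implies it.
Every state satisfying the precondition satisfies the weakest precondition: the implication holds.
Answer: valid


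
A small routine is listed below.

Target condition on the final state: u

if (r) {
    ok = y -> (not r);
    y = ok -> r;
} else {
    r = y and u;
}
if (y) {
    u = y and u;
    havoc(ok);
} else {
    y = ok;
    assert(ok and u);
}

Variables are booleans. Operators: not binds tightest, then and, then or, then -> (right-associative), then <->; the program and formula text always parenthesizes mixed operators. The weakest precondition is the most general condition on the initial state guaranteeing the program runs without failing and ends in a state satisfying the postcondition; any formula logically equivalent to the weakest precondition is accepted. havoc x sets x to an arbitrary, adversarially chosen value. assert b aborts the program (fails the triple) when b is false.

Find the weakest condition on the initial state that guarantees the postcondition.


Working backward. After the program, u must hold.
Then branch requires y and u; else branch requires ok and u.
Before the if: (y -> (y and u)) and ((not y) -> (ok and u))
Then branch requires (((y -> (not r)) -> r) -> (((y -> (not r)) -> r) and u)) and ((not ((y -> (not r)) -> r)) -> ((y -> (not r)) and u)); else branch requires (y -> (y and u)) and ((not y) -> (ok and u)).
Before the if: (r -> ((((y -> (not r)) -> r) -> (((y -> (not r)) -> r) and u)) and ((not ((y -> (not r)) -> r)) -> ((y -> (not r)) and u)))) and ((not r) -> ((y -> (y and u)) and ((not y) -> (ok and u))))
Answer: WP = (r -> ((((y -> (not r)) -> r) -> (((y -> (not r)) -> r) and u)) and ((not ((y -> (not r)) -> r)) -> ((y -> (not r)) and u)))) and ((not r) -> ((y -> (y and u)) and ((not y) -> (ok and u))))


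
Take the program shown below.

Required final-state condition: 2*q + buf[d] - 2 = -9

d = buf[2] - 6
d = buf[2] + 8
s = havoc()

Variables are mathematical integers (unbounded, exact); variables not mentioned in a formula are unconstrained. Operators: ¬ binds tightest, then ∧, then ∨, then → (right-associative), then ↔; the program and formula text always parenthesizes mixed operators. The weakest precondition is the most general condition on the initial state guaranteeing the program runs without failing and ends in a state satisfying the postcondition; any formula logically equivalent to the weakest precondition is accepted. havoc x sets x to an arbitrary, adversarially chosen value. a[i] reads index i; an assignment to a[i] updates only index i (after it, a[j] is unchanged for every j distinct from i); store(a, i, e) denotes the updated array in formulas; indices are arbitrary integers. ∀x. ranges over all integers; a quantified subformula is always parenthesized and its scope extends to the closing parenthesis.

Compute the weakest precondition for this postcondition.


Working backward. After the program, the postcondition 2*q + buf[d] - 2 = -9 must hold; in canonical form it is buf[d] + 2*q = -7.
Before havoc s: buf[d] + 2*q = -7
Before d := buf[2] + 8: buf[buf[2] + 8] + 2*q = -7
Before d := buf[2] - 6: buf[buf[2] + 8] + 2*q = -7
Answer: WP = buf[buf[2] + 8] + 2*q = -7


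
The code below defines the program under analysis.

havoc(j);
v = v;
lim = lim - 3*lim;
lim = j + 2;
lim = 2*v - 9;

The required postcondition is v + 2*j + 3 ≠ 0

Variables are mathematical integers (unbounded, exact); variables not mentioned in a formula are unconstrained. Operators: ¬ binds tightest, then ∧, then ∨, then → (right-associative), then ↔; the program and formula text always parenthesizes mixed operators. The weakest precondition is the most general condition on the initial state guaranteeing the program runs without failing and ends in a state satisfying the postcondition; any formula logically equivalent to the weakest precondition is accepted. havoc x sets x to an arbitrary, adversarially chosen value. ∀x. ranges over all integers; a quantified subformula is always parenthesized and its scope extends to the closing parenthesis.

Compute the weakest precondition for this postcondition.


Working backward. After the program, the postcondition v + 2*j + 3 ≠ 0 must hold; in canonical form it is 2*j + v ≠ -3.
Before lim := 2*v - 9: 2*j + v ≠ -3
Before lim := j + 2: 2*j + v ≠ -3
Before lim := lim - 3*lim: 2*j + v ≠ -3
Before v := v: 2*j + v ≠ -3
Before havoc j: ∀j_1. 2*j_1 + v ≠ -3
Answer: WP = ∀j_1. 2*j_1 + v ≠ -3


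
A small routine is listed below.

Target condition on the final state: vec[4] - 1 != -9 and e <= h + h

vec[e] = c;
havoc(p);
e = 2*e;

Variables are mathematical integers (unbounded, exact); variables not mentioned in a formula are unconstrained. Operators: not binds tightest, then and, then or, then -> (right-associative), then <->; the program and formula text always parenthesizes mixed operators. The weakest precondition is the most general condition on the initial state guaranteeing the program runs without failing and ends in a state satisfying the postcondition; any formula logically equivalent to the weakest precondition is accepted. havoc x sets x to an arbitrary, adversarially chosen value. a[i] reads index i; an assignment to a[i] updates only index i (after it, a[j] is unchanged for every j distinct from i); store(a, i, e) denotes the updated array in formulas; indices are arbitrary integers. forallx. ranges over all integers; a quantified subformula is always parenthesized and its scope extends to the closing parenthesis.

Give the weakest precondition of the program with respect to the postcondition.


Working backward. After the program, the postcondition vec[4] - 1 != -9 and e <= h + h must hold; in canonical form it is vec[4] != -8 and e <= 2*h.
Before e := 2*e: vec[4] != -8 and 2*e <= 2*h
Before havoc p: vec[4] != -8 and 2*e <= 2*h
Before vec[e] := c: store(vec, e, c)[4] != -8 and 2*e <= 2*h
Answer: WP = store(vec, e, c)[4] != -8 and 2*e <= 2*h


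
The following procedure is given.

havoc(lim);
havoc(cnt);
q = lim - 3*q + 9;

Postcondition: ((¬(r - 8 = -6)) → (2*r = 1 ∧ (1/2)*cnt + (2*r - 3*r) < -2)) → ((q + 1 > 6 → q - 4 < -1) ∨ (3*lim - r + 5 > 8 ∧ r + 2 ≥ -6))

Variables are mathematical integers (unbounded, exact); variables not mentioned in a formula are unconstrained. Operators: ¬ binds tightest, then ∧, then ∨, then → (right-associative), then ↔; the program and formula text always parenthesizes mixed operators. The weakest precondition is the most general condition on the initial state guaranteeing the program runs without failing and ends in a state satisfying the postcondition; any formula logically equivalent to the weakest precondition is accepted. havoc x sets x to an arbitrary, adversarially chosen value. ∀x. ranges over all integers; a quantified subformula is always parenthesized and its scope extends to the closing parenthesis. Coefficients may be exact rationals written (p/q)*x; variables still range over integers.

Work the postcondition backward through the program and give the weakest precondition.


Working backward. After the program, the postcondition ((¬(r - 8 = -6)) → (2*r = 1 ∧ (1/2)*cnt + (2*r - 3*r) < -2)) → ((q + 1 > 6 → q - 4 < -1) ∨ (3*lim - r + 5 > 8 ∧ r + 2 ≥ -6)) must hold; in canonical form it is ((¬(r = 2)) → (2*r = 1 ∧ (1/2)*cnt < r - 2)) → ((q > 5 → q < 3) ∨ (3*lim > r + 3 ∧ r ≥ -8)).
Before q := lim - 3*q + 9: ((¬(r = 2)) → (2*r = 1 ∧ (1/2)*cnt < r - 2)) → ((lim > 3*q - 4 → lim < 3*q - 6) ∨ (3*lim > r + 3 ∧ r ≥ -8))
Before havoc cnt: ∀cnt_1. (((¬(r = 2)) → (2*r = 1 ∧ (1/2)*cnt_1 < r - 2)) → ((lim > 3*q - 4 → lim < 3*q - 6) ∨ (3*lim > r + 3 ∧ r ≥ -8)))
Before havoc lim: ∀lim_1. (∀cnt_1. (((¬(r = 2)) → (2*r = 1 ∧ (1/2)*cnt_1 < r - 2)) → ((lim_1 > 3*q - 4 → lim_1 < 3*q - 6) ∨ (3*lim_1 > r + 3 ∧ r ≥ -8))))
Answer: WP = ∀lim_1. (∀cnt_1. (((¬(r = 2)) → (2*r = 1 ∧ (1/2)*cnt_1 < r - 2)) → ((lim_1 > 3*q - 4 → lim_1 < 3*q - 6) ∨ (3*lim_1 > r + 3 ∧ r ≥ -8))))


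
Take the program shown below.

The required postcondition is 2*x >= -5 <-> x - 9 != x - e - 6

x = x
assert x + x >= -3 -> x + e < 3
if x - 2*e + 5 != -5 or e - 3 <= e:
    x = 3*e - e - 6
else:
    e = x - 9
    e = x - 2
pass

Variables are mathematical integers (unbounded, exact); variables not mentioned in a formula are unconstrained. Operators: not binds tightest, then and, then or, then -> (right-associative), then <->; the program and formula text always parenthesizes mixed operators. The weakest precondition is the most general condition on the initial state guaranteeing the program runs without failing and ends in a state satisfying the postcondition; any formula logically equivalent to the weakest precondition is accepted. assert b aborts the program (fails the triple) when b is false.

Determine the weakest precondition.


Working backward. After the program, the postcondition 2*x >= -5 <-> x - 9 != x - e - 6 must hold; in canonical form it is 2*x >= -5 <-> e != 3.
Before skip: 2*x >= -5 <-> e != 3
Then branch requires 4*e >= 7 <-> e != 3; else branch requires 2*x >= -5 <-> x != 5.
Before the if: 4*e >= 7 <-> e != 3
Before assert x + x >= -3 -> x + e < 3: (2*x >= -3 -> e + x < 3) and (4*e >= 7 <-> e != 3)
Before x := x: (2*x >= -3 -> e + x < 3) and (4*e >= 7 <-> e != 3)
Answer: WP = (2*x >= -3 -> e + x < 3) and (4*e >= 7 <-> e != 3)


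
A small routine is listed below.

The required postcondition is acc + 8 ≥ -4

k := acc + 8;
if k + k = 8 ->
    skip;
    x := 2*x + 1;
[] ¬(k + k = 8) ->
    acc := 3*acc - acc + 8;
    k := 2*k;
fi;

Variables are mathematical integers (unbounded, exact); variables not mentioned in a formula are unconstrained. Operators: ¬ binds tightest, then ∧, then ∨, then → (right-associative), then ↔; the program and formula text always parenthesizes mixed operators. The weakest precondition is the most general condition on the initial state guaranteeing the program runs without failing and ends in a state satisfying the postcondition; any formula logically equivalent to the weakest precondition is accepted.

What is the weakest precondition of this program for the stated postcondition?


Working backward. After the program, the postcondition acc + 8 ≥ -4 must hold; in canonical form it is acc ≥ -12.
Then branch requires acc ≥ -12; else branch requires 2*acc ≥ -20.
Before the if: (2*k = 8 → acc ≥ -12) ∧ ((¬(2*k = 8)) → 2*acc ≥ -20)
Before k := acc + 8: (2*acc = -8 → acc ≥ -12) ∧ ((¬(2*acc = -8)) → 2*acc ≥ -20)
Answer: WP = (2*acc = -8 → acc ≥ -12) ∧ ((¬(2*acc = -8)) → 2*acc ≥ -20)


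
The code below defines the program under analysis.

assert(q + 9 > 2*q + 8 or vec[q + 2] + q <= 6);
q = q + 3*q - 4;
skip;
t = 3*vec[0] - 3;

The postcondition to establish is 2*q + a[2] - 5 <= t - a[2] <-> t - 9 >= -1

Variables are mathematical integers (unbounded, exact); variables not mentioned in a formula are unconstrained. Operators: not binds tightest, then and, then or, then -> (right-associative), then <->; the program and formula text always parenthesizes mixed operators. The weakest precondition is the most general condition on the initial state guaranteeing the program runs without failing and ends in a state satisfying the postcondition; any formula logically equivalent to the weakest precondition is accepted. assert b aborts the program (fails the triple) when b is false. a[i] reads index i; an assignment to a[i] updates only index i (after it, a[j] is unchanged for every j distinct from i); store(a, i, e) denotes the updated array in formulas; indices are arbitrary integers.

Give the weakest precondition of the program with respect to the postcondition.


Working backward. After the program, the postcondition 2*q + a[2] - 5 <= t - a[2] <-> t - 9 >= -1 must hold; in canonical form it is 2*a[2] + 2*q <= t + 5 <-> t >= 8.
Before t := 3*vec[0] - 3: 2*a[2] + 2*q <= 3*vec[0] + 2 <-> 3*vec[0] >= 11
Before skip: 2*a[2] + 2*q <= 3*vec[0] + 2 <-> 3*vec[0] >= 11
Before q := q + 3*q - 4: 2*a[2] + 8*q <= 3*vec[0] + 10 <-> 3*vec[0] >= 11
Before assert q + 9 > 2*q + 8 or vec[q + 2] + q <= 6: (q < 1 or vec[q + 2] + q <= 6) and (2*a[2] + 8*q <= 3*vec[0] + 10 <-> 3*vec[0] >= 11)
Answer: WP = (q < 1 or vec[q + 2] + q <= 6) and (2*a[2] + 8*q <= 3*vec[0] + 10 <-> 3*vec[0] >= 11)


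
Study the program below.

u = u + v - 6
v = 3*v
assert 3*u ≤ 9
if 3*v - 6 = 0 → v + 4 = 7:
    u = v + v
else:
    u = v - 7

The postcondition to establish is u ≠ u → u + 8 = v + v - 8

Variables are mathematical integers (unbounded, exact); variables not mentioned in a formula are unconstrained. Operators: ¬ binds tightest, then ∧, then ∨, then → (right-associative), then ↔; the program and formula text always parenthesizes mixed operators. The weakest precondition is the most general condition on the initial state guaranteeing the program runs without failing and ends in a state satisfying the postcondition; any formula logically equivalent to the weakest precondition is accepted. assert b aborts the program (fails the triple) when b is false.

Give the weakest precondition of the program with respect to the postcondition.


Working backward. After the program, the postcondition u ≠ u → u + 8 = v + v - 8 must hold; in canonical form it is true.
Then branch requires true; else branch requires true.
Before the if: true
Before assert 3*u ≤ 9: 3*u ≤ 9
Before v := 3*v: 3*u ≤ 9
Before u := u + v - 6: 3*u + 3*v ≤ 27
Answer: WP = 3*u + 3*v ≤ 27


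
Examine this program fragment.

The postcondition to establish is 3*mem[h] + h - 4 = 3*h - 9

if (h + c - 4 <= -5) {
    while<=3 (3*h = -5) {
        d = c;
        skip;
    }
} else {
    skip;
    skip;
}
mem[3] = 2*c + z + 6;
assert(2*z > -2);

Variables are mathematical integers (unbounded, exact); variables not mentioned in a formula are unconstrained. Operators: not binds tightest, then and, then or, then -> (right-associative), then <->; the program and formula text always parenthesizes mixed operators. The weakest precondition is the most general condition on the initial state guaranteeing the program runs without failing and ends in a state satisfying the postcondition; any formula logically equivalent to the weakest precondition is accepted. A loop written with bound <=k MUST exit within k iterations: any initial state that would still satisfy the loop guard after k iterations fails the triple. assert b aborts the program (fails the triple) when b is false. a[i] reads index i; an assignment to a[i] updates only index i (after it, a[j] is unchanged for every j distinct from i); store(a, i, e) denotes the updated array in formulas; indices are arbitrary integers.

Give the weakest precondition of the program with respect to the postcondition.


Working backward. After the program, the postcondition 3*mem[h] + h - 4 = 3*h - 9 must hold; in canonical form it is 3*mem[h] = 2*h - 5.
Before assert 2*z > -2: 2*z > -2 and 3*mem[h] = 2*h - 5
Before mem[3] := 2*c + z + 6: 2*z > -2 and 3*store(mem, 3, 2*c + z + 6)[h] = 2*h - 5
Then branch requires (3*h = -5 -> ((3*h = -5 -> ((3*h = -5 -> ((not (3*h = -5)) and 2*z > -2 and 3*store(mem, 3, 2*c + z + 6)[h] = 2*h - 5)) and ((not (3*h = -5)) -> (2*z > -2 and 3*store(mem, 3, 2*c + z + 6)[h] = 2*h - 5)))) and ((not (3*h = -5)) -> (2*z > -2 and 3*store(mem, 3, 2*c + z + 6)[h] = 2*h - 5)))) and ((not (3*h = -5)) -> (2*z > -2 and 3*store(mem, 3, 2*c + z + 6)[h] = 2*h - 5)); else branch requires 2*z > -2 and 3*store(mem, 3, 2*c + z + 6)[h] = 2*h - 5.
Before the if: (c + h <= -1 -> ((3*h = -5 -> ((3*h = -5 -> ((3*h = -5 -> ((not (3*h = -5)) and 2*z > -2 and 3*store(mem, 3, 2*c + z + 6)[h] = 2*h - 5)) and ((not (3*h = -5)) -> (2*z > -2 and 3*store(mem, 3, 2*c + z + 6)[h] = 2*h - 5)))) and ((not (3*h = -5)) -> (2*z > -2 and 3*store(mem, 3, 2*c + z + 6)[h] = 2*h - 5)))) and ((not (3*h = -5)) -> (2*z > -2 and 3*store(mem, 3, 2*c + z + 6)[h] = 2*h - 5)))) and ((not (c + h <= -1)) -> (2*z > -2 and 3*store(mem, 3, 2*c + z + 6)[h] = 2*h - 5))
Answer: WP = (c + h <= -1 -> ((3*h = -5 -> ((3*h = -5 -> ((3*h = -5 -> ((not (3*h = -5)) and 2*z > -2 and 3*store(mem, 3, 2*c + z + 6)[h] = 2*h - 5)) and ((not (3*h = -5)) -> (2*z > -2 and 3*store(mem, 3, 2*c + z + 6)[h] = 2*h - 5)))) and ((not (3*h = -5)) -> (2*z > -2 and 3*store(mem, 3, 2*c + z + 6)[h] = 2*h - 5)))) and ((not (3*h = -5)) -> (2*z > -2 and 3*store(mem, 3, 2*c + z + 6)[h] = 2*h - 5)))) and ((not (c + h <= -1)) -> (2*z > -2 and 3*store(mem, 3, 2*c + z + 6)[h] = 2*h - 5))


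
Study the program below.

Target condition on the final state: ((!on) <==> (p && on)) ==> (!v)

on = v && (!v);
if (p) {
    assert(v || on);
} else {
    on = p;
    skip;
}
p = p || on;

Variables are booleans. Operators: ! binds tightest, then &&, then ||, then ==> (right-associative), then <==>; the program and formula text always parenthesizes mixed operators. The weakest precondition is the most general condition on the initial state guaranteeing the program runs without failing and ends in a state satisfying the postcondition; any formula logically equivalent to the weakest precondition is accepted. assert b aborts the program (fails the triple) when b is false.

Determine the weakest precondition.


Working backward. After the program, ((!on) <==> (p && on)) ==> (!v) must hold.
Before p := p || on: ((!on) <==> ((p || on) && on)) ==> (!v)
Then branch requires (v || on) && (((!on) <==> ((p || on) && on)) ==> (!v)); else branch requires ((!p) <==> p) ==> (!v).
Before the if: (p ==> ((v || on) && (((!on) <==> ((p || on) && on)) ==> (!v)))) && ((!p) ==> (((!p) <==> p) ==> (!v)))
Before on := v && (!v): (p ==> v) && ((!p) ==> (((!p) <==> p) ==> (!v)))
Answer: WP = (p ==> v) && ((!p) ==> (((!p) <==> p) ==> (!v)))


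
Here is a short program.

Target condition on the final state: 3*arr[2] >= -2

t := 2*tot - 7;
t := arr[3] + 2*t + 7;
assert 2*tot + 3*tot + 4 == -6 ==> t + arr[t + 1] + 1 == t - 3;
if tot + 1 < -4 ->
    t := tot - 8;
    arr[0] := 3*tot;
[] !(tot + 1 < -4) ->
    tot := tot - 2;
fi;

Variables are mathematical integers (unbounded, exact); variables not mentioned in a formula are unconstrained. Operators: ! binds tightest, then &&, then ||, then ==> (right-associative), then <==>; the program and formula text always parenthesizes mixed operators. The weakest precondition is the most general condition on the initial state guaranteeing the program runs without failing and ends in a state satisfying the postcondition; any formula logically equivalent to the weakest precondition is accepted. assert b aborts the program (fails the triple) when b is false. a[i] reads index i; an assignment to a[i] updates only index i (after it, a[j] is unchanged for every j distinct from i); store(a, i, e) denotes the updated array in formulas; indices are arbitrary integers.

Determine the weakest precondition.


Working backward. After the program, 3*arr[2] >= -2 must hold.
Then branch requires 3*arr[2] >= -2; else branch requires 3*arr[2] >= -2.
Before the if: (tot < -5 ==> 3*arr[2] >= -2) && ((!(tot < -5)) ==> 3*arr[2] >= -2)
Before assert 2*tot + 3*tot + 4 == -6 ==> t + arr[t + 1] + 1 == t - 3: (5*tot == -10 ==> arr[t + 1] == -4) && (tot < -5 ==> 3*arr[2] >= -2) && ((!(tot < -5)) ==> 3*arr[2] >= -2)
Before t := arr[3] + 2*t + 7: (5*tot == -10 ==> arr[arr[3] + 2*t + 8] == -4) && (tot < -5 ==> 3*arr[2] >= -2) && ((!(tot < -5)) ==> 3*arr[2] >= -2)
Before t := 2*tot - 7: (5*tot == -10 ==> arr[arr[3] + 4*tot - 6] == -4) && (tot < -5 ==> 3*arr[2] >= -2) && ((!(tot < -5)) ==> 3*arr[2] >= -2)
Answer: WP = (5*tot == -10 ==> arr[arr[3] + 4*tot - 6] == -4) && (tot < -5 ==> 3*arr[2] >= -2) && ((!(tot < -5)) ==> 3*arr[2] >= -2)


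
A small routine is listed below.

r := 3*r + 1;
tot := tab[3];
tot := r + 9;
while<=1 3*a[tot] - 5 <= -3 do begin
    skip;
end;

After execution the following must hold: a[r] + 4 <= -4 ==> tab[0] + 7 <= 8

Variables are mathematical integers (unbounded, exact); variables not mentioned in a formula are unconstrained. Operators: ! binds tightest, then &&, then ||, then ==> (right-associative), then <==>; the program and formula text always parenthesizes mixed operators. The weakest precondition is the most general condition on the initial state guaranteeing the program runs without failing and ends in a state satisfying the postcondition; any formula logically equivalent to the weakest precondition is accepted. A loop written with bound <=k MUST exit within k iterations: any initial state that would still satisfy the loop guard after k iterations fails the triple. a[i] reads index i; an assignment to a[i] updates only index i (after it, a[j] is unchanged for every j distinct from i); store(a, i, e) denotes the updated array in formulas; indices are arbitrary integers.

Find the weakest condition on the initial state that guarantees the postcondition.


Working backward. After the program, the postcondition a[r] + 4 <= -4 ==> tab[0] + 7 <= 8 must hold; in canonical form it is a[r] <= -8 ==> tab[0] <= 1.
Before the loop (bound <=1), unroll the exhaustion recursion (WP_0 = exit-now case; WP_j = one more guarded iteration, up to j = 1):
  WP_0: (!(3*a[tot] <= 2)) && (a[r] <= -8 ==> tab[0] <= 1)
  WP_1: (3*a[tot] <= 2 ==> ((!(3*a[tot] <= 2)) && (a[r] <= -8 ==> tab[0] <= 1))) && ((!(3*a[tot] <= 2)) ==> (a[r] <= -8 ==> tab[0] <= 1))
So before the loop: (3*a[tot] <= 2 ==> ((!(3*a[tot] <= 2)) && (a[r] <= -8 ==> tab[0] <= 1))) && ((!(3*a[tot] <= 2)) ==> (a[r] <= -8 ==> tab[0] <= 1))
Before tot := r + 9: (3*a[r + 9] <= 2 ==> ((!(3*a[r + 9] <= 2)) && (a[r] <= -8 ==> tab[0] <= 1))) && ((!(3*a[r + 9] <= 2)) ==> (a[r] <= -8 ==> tab[0] <= 1))
Before tot := tab[3]: (3*a[r + 9] <= 2 ==> ((!(3*a[r + 9] <= 2)) && (a[r] <= -8 ==> tab[0] <= 1))) && ((!(3*a[r + 9] <= 2)) ==> (a[r] <= -8 ==> tab[0] <= 1))
Before r := 3*r + 1: (3*a[3*r + 10] <= 2 ==> ((!(3*a[3*r + 10] <= 2)) && (a[3*r + 1] <= -8 ==> tab[0] <= 1))) && ((!(3*a[3*r + 10] <= 2)) ==> (a[3*r + 1] <= -8 ==> tab[0] <= 1))
Answer: WP = (3*a[3*r + 10] <= 2 ==> ((!(3*a[3*r + 10] <= 2)) && (a[3*r + 1] <= -8 ==> tab[0] <= 1))) && ((!(3*a[3*r + 10] <= 2)) ==> (a[3*r + 1] <= -8 ==> tab[0] <= 1))


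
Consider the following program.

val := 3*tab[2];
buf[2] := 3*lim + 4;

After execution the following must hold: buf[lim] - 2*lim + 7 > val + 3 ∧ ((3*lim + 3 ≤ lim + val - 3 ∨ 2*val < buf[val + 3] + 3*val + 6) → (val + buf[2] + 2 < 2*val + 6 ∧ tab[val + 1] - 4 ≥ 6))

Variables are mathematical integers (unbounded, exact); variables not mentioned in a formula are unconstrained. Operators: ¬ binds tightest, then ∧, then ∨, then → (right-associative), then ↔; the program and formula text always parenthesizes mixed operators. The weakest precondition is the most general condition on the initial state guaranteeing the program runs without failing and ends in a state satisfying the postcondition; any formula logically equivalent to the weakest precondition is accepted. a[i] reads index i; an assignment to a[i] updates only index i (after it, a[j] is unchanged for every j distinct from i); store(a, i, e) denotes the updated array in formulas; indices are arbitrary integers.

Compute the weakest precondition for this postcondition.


Working backward. After the program, the postcondition buf[lim] - 2*lim + 7 > val + 3 ∧ ((3*lim + 3 ≤ lim + val - 3 ∨ 2*val < buf[val + 3] + 3*val + 6) → (val + buf[2] + 2 < 2*val + 6 ∧ tab[val + 1] - 4 ≥ 6)) must hold; in canonical form it is buf[lim] > 2*lim + val - 4 ∧ ((2*lim ≤ val - 6 ∨ buf[val + 3] + val > -6) → (buf[2] < val + 4 ∧ tab[val + 1] ≥ 10)).
Before buf[2] := 3*lim + 4: store(buf, 2, 3*lim + 4)[lim] > 2*lim + val - 4 ∧ ((2*lim ≤ val - 6 ∨ store(buf, 2, 3*lim + 4)[val + 3] + val > -6) → (3*lim < val ∧ tab[val + 1] ≥ 10))
Before val := 3*tab[2]: store(buf, 2, 3*lim + 4)[lim] > 3*tab[2] + 2*lim - 4 ∧ ((2*lim ≤ 3*tab[2] - 6 ∨ 3*tab[2] + store(buf, 2, 3*lim + 4)[3*tab[2] + 3] > -6) → (3*lim < 3*tab[2] ∧ tab[3*tab[2] + 1] ≥ 10))
Answer: WP = store(buf, 2, 3*lim + 4)[lim] > 3*tab[2] + 2*lim - 4 ∧ ((2*lim ≤ 3*tab[2] - 6 ∨ 3*tab[2] + store(buf, 2, 3*lim + 4)[3*tab[2] + 3] > -6) → (3*lim < 3*tab[2] ∧ tab[3*tab[2] + 1] ≥ 10))


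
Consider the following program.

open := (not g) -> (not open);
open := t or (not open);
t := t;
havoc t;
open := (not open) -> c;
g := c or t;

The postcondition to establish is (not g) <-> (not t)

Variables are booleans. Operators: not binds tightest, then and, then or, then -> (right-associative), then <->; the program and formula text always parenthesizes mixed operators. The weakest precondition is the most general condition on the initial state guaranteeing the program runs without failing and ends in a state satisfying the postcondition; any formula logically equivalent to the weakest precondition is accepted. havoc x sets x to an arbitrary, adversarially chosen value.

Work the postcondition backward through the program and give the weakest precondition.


Working backward. After the program, (not g) <-> (not t) must hold.
Before g := c or t: (not (c or t)) <-> (not t)
Before open := (not open) -> c: (not (c or t)) <-> (not t)
Before havoc t: not c
Before t := t: not c
Before open := t or (not open): not c
Before open := (not g) -> (not open): not c
Answer: WP = not c
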